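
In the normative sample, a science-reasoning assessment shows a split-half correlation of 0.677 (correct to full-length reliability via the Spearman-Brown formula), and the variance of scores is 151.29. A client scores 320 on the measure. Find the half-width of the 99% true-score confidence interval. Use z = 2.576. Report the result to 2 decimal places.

σ = 151.29^(1/2) = 12.300
Spearman-Brown: r = 2(0.677) / (1 + 0.677) = 1.354 / 1.677 ≈ 0.807
SEM = 12.300 × √(1 − 0.807) = 12.300 × √0.193 ≈ 12.300 × 0.439 ≈ 5.398
Half-width = 2.576×5.398 ≈ 13.905

13.91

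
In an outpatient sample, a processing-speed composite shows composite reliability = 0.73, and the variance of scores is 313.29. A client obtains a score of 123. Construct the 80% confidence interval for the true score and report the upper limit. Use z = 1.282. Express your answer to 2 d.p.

SD = √313.29 = 17.7000
The standard error of measurement is 17.7000×√(1 − 0.7300) ≈ 17.7000×0.5196 ≈ 9.1972.
1.282 × SEM ≈ 11.7908
Upper bound: 123 + 11.7908 = 134.7908

134.79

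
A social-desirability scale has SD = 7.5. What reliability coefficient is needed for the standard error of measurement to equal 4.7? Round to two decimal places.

r = 1 − (SEM / SD)² = 1 − (4.70000 / 7.5)² ≈ 1 − 0.39271 ≈ 0.60729

0.61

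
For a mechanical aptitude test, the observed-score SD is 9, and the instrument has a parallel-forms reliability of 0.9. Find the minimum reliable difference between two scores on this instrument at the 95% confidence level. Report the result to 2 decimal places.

7.89

SEM = 9.000 * √(1 − 0.900) = 9.000 * √0.100 ≃ 9.000 * 0.316 ≃ 2.846
SE_diff = SEM * √2 ≃ 2.846 * 1.414 ≃ 4.025
Smallest detectable difference = 1.96*4.025 ≃ 7.889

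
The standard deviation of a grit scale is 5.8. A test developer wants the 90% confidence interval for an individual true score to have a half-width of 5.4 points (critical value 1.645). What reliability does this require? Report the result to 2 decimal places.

SEM needed = half-width / z = 5.4/1.645 ≈ 3.283
r = 1 − (SEM / SD)² = 1 − (3.283 / 5.8)² ≈ 1 − 0.320 ≈ 0.680

0.68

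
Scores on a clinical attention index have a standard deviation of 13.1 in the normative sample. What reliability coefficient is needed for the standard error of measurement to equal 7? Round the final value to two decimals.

Required reliability = 1 − (SEM/SD)² = 1 − 0.28553 ≈ 0.71447

0.71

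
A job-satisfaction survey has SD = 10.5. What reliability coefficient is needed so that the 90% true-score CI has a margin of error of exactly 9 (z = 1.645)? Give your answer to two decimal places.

0.73

SEM needed = half-width / z = 9/1.645 ≈ 5.47112
Required reliability = 1 − (SEM/SD)² = 1 − 0.27150 ≈ 0.72850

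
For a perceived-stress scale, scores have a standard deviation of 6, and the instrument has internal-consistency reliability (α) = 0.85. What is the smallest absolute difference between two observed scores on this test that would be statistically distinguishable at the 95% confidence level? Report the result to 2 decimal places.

SEM = 6.000·√(1 − 0.850) ≈ 2.324
SE_diff = √2 · SEM ≈ 3.286
Smallest detectable difference = 1.96·3.286 ≈ 6.441

6.44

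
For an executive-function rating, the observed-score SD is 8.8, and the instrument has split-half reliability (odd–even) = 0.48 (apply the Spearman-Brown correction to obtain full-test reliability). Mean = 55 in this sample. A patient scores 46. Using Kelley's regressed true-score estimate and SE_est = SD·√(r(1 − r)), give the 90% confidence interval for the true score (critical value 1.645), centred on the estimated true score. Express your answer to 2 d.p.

[42.25, 56.07]

Spearman-Brown: r = 2(0.48) / (1 + 0.48) = 0.9600 / 1.4800 ≈ 0.6486
Estimated true score = 0.6486·46 + (1 − 0.6486)·55 ≈ 49.1622
SE_est = SD · √(r(1 − r)) = 8.8000 · √0.2279 ≈ 8.8000 · 0.4774 ≈ 4.2011
CI = 49.1622 ± 1.645 · 4.2011 → [42.2514, 56.0729]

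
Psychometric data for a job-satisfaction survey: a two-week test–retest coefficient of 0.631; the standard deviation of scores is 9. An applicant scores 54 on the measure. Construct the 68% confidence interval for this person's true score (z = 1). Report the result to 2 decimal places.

[48.53, 59.47]

The standard error of measurement is 9.0000·√(1 − 0.6310) ≈ 9.0000·0.6075 ≈ 5.4671.
1 · SEM ≈ 5.4671
Interval: (48.5329, 59.4671)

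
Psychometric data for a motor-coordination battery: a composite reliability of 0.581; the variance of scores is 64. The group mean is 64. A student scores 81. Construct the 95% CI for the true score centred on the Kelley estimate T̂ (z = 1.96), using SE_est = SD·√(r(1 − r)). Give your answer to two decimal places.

[66.14, 81.61]

SD = √64 ≈ 8.0000
T̂ = 0.5810(81) + 0.4190(64) ≈ 73.8770
SE_est = SD · √(r(1 − r)) = 8.0000 · √0.2434 ≈ 8.0000 · 0.4934 ≈ 3.9472
CI = 73.8770 ± 1.96 · 3.9472 → [66.1406, 81.6134]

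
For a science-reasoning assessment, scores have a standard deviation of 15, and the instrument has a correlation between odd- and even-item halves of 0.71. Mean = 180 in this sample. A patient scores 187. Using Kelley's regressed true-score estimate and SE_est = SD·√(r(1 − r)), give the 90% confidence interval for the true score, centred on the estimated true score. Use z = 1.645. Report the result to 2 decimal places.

Full-length reliability (Spearman-Brown) = 2(0.71)/(1+0.71) ≈ 0.8304
T̂ = 0.8304(187) + 0.1696(180) ≈ 185.8129
SE_est = SD × √(r(1 − r)) = 15.0000 × √0.1408 ≈ 15.0000 × 0.3753 ≈ 5.6291
CI = 185.8129 ± 1.645 × 5.6291 → [176.5530, 195.0727]

[176.55, 195.07]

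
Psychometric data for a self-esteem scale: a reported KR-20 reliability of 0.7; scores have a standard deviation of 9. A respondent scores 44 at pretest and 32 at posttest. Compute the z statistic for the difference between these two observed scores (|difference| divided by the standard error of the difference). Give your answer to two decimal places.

SEM = 9.0000 × √(1 − 0.7000) = 9.0000 × √0.3000 ≈ 9.0000 × 0.5477 ≈ 4.9295
SE_diff = SEM × √2 ≈ 4.9295 × 1.4142 ≈ 6.9714
z = |44 − 32| / 6.9714 = 12 / 6.9714 ≈ 1.7213

1.72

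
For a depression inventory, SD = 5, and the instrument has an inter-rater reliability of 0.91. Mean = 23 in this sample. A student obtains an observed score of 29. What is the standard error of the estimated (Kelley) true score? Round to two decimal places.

1.43

SE_est = SD * √(r(1 − r)) = 5.0000 * √0.0819 ≈ 5.0000 * 0.2862 ≈ 1.4309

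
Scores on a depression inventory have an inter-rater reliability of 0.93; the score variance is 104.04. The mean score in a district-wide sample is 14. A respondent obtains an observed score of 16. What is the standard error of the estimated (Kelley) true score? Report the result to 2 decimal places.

2.60

σ = 104.04^(1/2) = 10.2000
SE_est = SD * √(r(1 − r)) = 10.2000 * √0.0651 ≈ 10.2000 * 0.2551 ≈ 2.6025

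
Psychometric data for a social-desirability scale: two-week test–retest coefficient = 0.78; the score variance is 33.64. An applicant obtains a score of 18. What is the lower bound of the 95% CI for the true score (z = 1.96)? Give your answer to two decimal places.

12.67

SD = √33.64 ≈ 5.800
SEM = 5.800 · √(1 − 0.780) = 5.800 · √0.220 ≈ 5.800 · 0.469 ≈ 2.720
Half-width = 1.96·2.720 ≈ 5.332
Lower bound: 18 − 5.332 = 12.668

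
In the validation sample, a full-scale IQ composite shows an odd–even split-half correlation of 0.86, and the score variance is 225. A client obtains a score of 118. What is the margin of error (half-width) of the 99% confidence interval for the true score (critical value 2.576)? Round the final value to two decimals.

10.60

SD = √225 ≃ 15.0000
Spearman-Brown: r = 2(0.86) / (1 + 0.86) = 1.7200 / 1.8600 ≃ 0.9247
SEM = 15.0000·√(1 − 0.9247) ≃ 4.1153
Half-width = 2.576·4.1153 ≃ 10.6009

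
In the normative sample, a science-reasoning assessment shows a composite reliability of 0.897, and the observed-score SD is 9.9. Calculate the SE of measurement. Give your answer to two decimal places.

3.18

SEM = 9.90000 * √(1 − 0.89700) = 9.90000 * √0.10300 ≈ 9.90000 * 0.32094 ≈ 3.17727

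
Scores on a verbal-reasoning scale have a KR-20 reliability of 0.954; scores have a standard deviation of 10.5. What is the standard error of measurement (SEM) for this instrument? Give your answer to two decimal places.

SEM = 10.50000·√(1 − 0.95400) ≈ 2.25200

2.25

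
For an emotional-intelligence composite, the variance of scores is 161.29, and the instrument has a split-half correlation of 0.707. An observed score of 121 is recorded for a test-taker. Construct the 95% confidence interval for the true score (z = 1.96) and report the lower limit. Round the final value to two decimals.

110.69

SD = √161.29 ≈ 12.700
Full-length reliability (Spearman-Brown) = 2(0.707)/(1+0.707) ≈ 0.828
SEM = 12.700 · √(1 − 0.828) = 12.700 · √0.172 ≈ 12.700 · 0.414 ≈ 5.262
Half-width = 1.96·5.262 ≈ 10.313
Lower limit = 121 − 10.313 ≈ 110.687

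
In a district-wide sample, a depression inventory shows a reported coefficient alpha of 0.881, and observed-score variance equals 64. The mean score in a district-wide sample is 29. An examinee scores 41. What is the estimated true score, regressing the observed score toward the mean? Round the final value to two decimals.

T̂ = 0.88100(41) + 0.11900(29) ≈ 39.57200

39.57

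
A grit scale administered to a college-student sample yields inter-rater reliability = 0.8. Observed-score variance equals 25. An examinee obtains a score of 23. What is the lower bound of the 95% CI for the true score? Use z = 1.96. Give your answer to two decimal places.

18.62

SD = √25 ≃ 5.0000
SEM = 5.0000 · √(1 − 0.8000) = 5.0000 · √0.2000 ≃ 5.0000 · 0.4472 ≃ 2.2361
Half-width = 1.96·2.2361 ≃ 4.3827
Lower limit = 23 − 4.3827 ≃ 18.6173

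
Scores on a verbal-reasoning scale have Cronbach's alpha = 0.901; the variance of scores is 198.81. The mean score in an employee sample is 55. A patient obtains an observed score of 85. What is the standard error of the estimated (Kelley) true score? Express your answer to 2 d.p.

SD = √198.81 = 14.1000
SE_est = 14.1000*√(0.9010*0.0990) ≈ 4.2111

4.21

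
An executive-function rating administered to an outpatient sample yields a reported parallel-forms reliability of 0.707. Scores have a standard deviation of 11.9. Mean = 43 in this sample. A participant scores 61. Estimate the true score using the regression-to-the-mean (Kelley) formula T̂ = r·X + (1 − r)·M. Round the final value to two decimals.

T̂ = 0.707(61) + 0.293(43) ≈ 55.726

55.73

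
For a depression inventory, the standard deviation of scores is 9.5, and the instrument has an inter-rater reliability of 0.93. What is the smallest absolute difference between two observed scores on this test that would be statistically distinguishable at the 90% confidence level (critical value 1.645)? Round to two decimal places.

5.85

The standard error of measurement is 9.500*√(1 − 0.930) ≈ 9.500*0.265 ≈ 2.513.
SE_diff = SEM * √2 ≈ 2.513 * 1.414 ≈ 3.555
Smallest detectable difference = 1.645*3.555 ≈ 5.847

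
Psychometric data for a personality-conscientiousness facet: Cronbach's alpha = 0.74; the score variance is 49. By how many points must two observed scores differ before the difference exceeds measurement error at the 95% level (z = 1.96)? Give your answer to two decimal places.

SD = √49 = 7.00000
SEM = 7.00000 · √(1 − 0.74000) = 7.00000 · √0.26000 ≃ 7.00000 · 0.50990 ≃ 3.56931
SE_diff = SEM · √2 ≃ 3.56931 · 1.41421 ≃ 5.04777
Smallest detectable difference = 1.96·5.04777 ≃ 9.89363

9.89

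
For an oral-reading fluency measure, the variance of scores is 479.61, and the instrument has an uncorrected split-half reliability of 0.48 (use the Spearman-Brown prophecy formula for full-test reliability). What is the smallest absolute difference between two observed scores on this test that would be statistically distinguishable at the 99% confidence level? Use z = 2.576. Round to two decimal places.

SD = √479.61 ≃ 21.900
r_full = 2·0.48 / (1 + 0.48) ≃ 0.649
SEM = 21.900 · √(1 − 0.649) = 21.900 · √0.351 ≃ 21.900 · 0.593 ≃ 12.981
Standard error of the difference = 12.981·√2 ≃ 18.358
Smallest detectable difference = 2.576·18.358 ≃ 47.291

47.29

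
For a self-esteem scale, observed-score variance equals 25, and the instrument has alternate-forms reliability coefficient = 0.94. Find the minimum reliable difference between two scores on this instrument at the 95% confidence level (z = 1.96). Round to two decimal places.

3.39

SD = √25 ≈ 5.00000
SEM = 5.00000 × √(1 − 0.94000) = 5.00000 × √0.06000 ≈ 5.00000 × 0.24495 ≈ 1.22474
SE_diff = SEM × √2 ≈ 1.22474 × 1.41421 ≈ 1.73205
Minimum reliable difference = 1.96 × SE_diff ≈ 1.96 × 1.73205 ≈ 3.39482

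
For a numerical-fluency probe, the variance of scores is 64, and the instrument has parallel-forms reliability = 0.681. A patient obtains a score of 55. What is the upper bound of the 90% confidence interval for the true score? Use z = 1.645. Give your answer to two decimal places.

SD = √64 ≃ 8.0000
SEM = 8.0000*√(1 − 0.6810) ≃ 4.5184
Margin = 1.645 * 4.5184 ≃ 7.4328
Upper bound: 55 + 7.4328 = 62.4328

62.43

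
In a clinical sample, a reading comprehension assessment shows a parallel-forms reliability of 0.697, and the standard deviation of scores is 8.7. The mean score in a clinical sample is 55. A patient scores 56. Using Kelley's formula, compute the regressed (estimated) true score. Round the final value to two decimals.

55.70

T̂ = 0.6970(56) + 0.3030(55) ≈ 55.6970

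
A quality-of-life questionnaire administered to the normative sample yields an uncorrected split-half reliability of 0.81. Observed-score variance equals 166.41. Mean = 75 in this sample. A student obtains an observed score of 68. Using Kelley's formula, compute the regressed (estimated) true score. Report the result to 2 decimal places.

r_full = 2·0.81 / (1 + 0.81) ≈ 0.8950
Estimated true score = 0.8950×68 + (1 − 0.8950)×75 ≈ 68.7348

68.73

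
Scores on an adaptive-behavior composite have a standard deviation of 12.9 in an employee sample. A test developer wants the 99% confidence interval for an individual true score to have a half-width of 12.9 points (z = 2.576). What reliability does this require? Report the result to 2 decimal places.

0.85

Required SEM = 12.9 / 2.576 ≃ 5.008
r = 1 − (SEM / SD)² = 1 − (5.008 / 12.9)² ≃ 1 − 0.151 ≃ 0.849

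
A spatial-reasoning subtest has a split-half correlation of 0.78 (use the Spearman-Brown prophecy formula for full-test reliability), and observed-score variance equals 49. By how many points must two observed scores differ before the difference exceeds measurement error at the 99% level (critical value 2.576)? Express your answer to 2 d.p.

8.97

σ = 49^(1/2) = 7.0000
r_full = 2·0.78 / (1 + 0.78) ≈ 0.8764
The standard error of measurement is 7.0000*√(1 − 0.8764) ≈ 7.0000*0.3516 ≈ 2.4609.
SE_diff = SEM * √2 ≈ 2.4609 * 1.4142 ≈ 3.4803
Smallest detectable difference = 2.576*3.4803 ≈ 8.9652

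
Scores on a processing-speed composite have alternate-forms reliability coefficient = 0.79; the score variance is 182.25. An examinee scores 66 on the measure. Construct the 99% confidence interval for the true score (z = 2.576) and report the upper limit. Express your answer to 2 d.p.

SD = √182.25 = 13.50000
The standard error of measurement is 13.50000*√(1 − 0.79000) ≈ 13.50000*0.45826 ≈ 6.18648.
2.576 * SEM ≈ 15.93637
Upper limit = 66 + 15.93637 ≈ 81.93637

81.94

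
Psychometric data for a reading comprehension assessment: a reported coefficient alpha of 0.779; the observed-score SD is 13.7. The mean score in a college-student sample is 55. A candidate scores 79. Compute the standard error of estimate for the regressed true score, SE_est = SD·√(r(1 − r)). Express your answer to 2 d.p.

5.68

SE_est = SD · √(r(1 − r)) = 13.7000 · √0.1722 ≈ 13.7000 · 0.4149 ≈ 5.6844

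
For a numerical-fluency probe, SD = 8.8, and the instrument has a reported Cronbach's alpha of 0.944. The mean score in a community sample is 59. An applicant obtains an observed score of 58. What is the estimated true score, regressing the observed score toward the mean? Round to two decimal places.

T̂ = r·X + (1 − r)·M = 0.944*58 + 0.056*59 = 54.752 + 3.304 ≈ 58.056

58.06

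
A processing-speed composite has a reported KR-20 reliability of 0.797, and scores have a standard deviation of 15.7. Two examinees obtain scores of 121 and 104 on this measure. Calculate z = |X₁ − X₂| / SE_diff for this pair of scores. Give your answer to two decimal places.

SEM = 15.7000 * √(1 − 0.7970) = 15.7000 * √0.2030 ≈ 15.7000 * 0.4506 ≈ 7.0737
SE_diff = SEM * √2 ≈ 7.0737 * 1.4142 ≈ 10.0037
z = |121 − 104| / 10.0037 = 17 / 10.0037 ≈ 1.6994

1.70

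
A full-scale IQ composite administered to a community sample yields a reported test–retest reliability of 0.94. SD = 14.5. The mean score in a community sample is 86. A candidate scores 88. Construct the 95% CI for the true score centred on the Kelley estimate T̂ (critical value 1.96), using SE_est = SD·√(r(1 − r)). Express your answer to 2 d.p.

T̂ = 0.9400(88) + 0.0600(86) ≃ 87.8800
SE_est = SD × √(r(1 − r)) = 14.5000 × √0.0564 ≃ 14.5000 × 0.2375 ≃ 3.4436
95% CI: 87.8800 ± 6.7494 ≃ (81.1306, 94.6294)

[81.13, 94.63]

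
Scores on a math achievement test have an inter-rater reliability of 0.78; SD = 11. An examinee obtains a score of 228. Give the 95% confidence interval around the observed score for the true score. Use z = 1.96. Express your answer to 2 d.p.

[217.89, 238.11]

SEM = 11.000 × √(1 − 0.780) = 11.000 × √0.220 ≈ 11.000 × 0.469 ≈ 5.159
1.96 × SEM ≈ 10.113
CI = 228 ± 10.113 → [217.887, 238.113]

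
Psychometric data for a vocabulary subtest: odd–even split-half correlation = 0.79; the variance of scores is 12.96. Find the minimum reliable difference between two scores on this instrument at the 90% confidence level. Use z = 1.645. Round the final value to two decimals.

2.87

SD = √12.96 ≃ 3.60000
Full-length reliability (Spearman-Brown) = 2(0.79)/(1+0.79) ≃ 0.88268
SEM = 3.60000*√(1 − 0.88268) ≃ 1.23306
Standard error of the difference = 1.23306·√2 ≃ 1.74382
Smallest detectable difference = 1.645*1.74382 ≃ 2.86858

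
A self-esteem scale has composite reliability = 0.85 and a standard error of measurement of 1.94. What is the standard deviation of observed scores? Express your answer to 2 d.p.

SD = 1.94 / √(1 − 0.85) ≃ 5.009

5.01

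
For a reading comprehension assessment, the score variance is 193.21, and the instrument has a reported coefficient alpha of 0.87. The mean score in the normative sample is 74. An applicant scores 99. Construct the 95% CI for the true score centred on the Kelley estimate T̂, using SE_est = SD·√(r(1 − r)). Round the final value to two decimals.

[86.59, 104.91]

σ = 193.21^(1/2) = 13.900
T̂ = r·X + (1 − r)·M = 0.870*99 + 0.130*74 = 86.130 + 9.620 ≈ 95.750
SE_est = 13.900*√(0.870*0.130) ≈ 4.675
CI = 95.750 ± 1.96 * 4.675 → [86.588, 104.912]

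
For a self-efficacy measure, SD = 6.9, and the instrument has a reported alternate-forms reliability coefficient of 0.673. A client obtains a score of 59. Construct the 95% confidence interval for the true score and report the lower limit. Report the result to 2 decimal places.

51.27

SEM = 6.9000 × √(1 − 0.6730) = 6.9000 × √0.3270 ≈ 6.9000 × 0.5718 ≈ 3.9457
1.96 × SEM ≈ 7.7336
Lower bound: 59 − 7.7336 = 51.2664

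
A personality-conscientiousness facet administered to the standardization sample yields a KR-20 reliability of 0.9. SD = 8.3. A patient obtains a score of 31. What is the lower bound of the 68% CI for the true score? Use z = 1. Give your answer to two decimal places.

SEM = 8.3000 · √(1 − 0.9000) = 8.3000 · √0.1000 ≈ 8.3000 · 0.3162 ≈ 2.6247
Half-width = 1·2.6247 ≈ 2.6247
Lower bound: 31 − 2.6247 = 28.3753

28.38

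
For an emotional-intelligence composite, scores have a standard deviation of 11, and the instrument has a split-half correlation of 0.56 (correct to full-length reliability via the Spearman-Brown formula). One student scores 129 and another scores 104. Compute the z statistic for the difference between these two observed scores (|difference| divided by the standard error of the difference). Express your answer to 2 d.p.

Spearman-Brown: r = 2(0.56) / (1 + 0.56) = 1.1200 / 1.5600 ≈ 0.7179
SEM = 11.0000 × √(1 − 0.7179) = 11.0000 × √0.2821 ≈ 11.0000 × 0.5311 ≈ 5.8419
Standard error of the difference = 5.8419·√2 ≈ 8.2617
z = 25 / 8.2617 ≈ 3.0260

3.03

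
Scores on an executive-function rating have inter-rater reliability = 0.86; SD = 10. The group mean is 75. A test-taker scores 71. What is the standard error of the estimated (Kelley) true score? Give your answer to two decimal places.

SE_est = 10.00000·√[r(1 − r)] ≈ 3.46987

3.47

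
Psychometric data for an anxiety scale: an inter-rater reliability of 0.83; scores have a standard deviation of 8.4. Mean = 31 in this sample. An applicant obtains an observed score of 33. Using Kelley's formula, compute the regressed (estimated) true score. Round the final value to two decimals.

T̂ = 0.830(33) + 0.170(31) ≈ 32.660

32.66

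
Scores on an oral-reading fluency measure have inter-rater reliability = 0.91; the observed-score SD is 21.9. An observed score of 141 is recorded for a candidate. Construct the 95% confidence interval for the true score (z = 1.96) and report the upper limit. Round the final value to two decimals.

153.88

SEM = 21.900*√(1 − 0.910) ≈ 6.570
Margin = 1.96 * 6.570 ≈ 12.877
Upper limit = 141 + 12.877 ≈ 153.877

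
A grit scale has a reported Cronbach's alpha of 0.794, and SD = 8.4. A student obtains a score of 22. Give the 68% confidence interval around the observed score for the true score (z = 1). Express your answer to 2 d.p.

SEM = 8.400·√(1 − 0.794) ≃ 3.813
Margin = 1 · 3.813 ≃ 3.813
Interval: (18.187, 25.813)

[18.19, 25.81]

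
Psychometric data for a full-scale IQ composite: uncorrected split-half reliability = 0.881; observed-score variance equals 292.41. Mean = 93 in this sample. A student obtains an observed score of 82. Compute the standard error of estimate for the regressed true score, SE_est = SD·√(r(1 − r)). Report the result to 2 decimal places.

SD = √292.41 = 17.1000
r_full = 2·0.881 / (1 + 0.881) ≈ 0.9367
SE_est = SD · √(r(1 − r)) = 17.1000 · √0.0593 ≈ 17.1000 · 0.2434 ≈ 4.1628

4.16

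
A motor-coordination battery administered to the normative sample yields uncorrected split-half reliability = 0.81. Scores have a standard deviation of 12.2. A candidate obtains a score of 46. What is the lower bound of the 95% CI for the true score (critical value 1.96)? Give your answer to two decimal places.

38.25

Full-length reliability (Spearman-Brown) = 2(0.81)/(1+0.81) ≈ 0.8950
SEM = 12.2000×√(1 − 0.8950) ≈ 3.9527
Margin = 1.96 × 3.9527 ≈ 7.7474
Lower bound: 46 − 7.7474 = 38.2526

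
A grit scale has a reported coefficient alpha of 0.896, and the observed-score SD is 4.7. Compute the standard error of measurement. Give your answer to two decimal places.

1.52

The standard error of measurement is 4.700*√(1 − 0.896) ≈ 4.700*0.322 ≈ 1.516.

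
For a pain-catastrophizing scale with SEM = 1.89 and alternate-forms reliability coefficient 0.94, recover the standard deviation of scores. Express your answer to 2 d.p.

SD = 1.89 / √(1 − 0.94) ≈ 7.716

7.72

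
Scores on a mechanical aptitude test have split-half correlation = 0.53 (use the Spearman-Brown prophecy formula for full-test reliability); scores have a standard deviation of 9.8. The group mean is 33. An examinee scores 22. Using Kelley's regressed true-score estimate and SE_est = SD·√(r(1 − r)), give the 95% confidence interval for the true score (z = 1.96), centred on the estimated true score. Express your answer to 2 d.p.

[16.52, 34.24]

Full-length reliability (Spearman-Brown) = 2(0.53)/(1+0.53) ≈ 0.69281
Estimated true score = 0.69281×22 + (1 − 0.69281)×33 ≈ 25.37908
SE_est = SD × √(r(1 − r)) = 9.80000 × √0.21282 ≈ 9.80000 × 0.46133 ≈ 4.52102
95% CI: 25.37908 ± 8.86120 ≈ (16.51788, 34.24029)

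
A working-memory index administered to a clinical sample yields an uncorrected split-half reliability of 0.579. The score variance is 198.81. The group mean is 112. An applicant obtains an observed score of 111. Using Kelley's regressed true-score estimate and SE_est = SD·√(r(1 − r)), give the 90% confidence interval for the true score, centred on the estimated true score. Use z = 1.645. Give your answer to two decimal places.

[101.01, 121.52]

σ = 198.81^(1/2) = 14.1000
Full-length reliability (Spearman-Brown) = 2(0.579)/(1+0.579) ≈ 0.7334
T̂ = 0.7334(111) + 0.2666(112) ≈ 111.2666
SE_est = SD · √(r(1 − r)) = 14.1000 · √0.1955 ≈ 14.1000 · 0.4422 ≈ 6.2349
90% CI: 111.2666 ± 10.2565 ≈ (101.0101, 121.5231)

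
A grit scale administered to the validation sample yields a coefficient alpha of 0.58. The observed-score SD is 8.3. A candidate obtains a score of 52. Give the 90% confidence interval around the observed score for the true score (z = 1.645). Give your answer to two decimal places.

The standard error of measurement is 8.300×√(1 − 0.580) ≈ 8.300×0.648 ≈ 5.379.
Half-width = 1.645×5.379 ≈ 8.848
Interval: (43.152, 60.848)

[43.15, 60.85]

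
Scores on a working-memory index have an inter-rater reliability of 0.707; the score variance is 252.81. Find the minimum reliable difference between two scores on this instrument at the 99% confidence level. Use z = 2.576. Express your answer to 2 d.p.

31.35

SD = √252.81 = 15.9000
The standard error of measurement is 15.9000*√(1 − 0.7070) ≈ 15.9000*0.5413 ≈ 8.6066.
SE_diff = SEM * √2 ≈ 8.6066 * 1.4142 ≈ 12.1716
Smallest detectable difference = 2.576*12.1716 ≈ 31.3539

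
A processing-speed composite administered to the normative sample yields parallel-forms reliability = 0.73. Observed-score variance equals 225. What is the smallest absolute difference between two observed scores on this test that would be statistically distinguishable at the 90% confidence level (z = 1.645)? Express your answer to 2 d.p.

18.13

SD = √225 = 15.0000
SEM = 15.0000*√(1 − 0.7300) ≃ 7.7942
SE_diff = √2 * SEM ≃ 11.0227
Smallest detectable difference = 1.645*11.0227 ≃ 18.1323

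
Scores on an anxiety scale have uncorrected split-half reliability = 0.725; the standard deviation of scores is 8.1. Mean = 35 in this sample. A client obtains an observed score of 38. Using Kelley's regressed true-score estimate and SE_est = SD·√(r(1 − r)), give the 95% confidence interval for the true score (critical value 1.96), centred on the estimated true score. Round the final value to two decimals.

r_full = 2·0.725 / (1 + 0.725) ≈ 0.841
T̂ = 0.841(38) + 0.159(35) ≈ 37.522
SE_est = SD * √(r(1 − r)) = 8.100 * √0.134 ≈ 8.100 * 0.366 ≈ 2.965
CI = 37.522 ± 1.96 * 2.965 → [31.710, 43.333]

[31.71, 43.33]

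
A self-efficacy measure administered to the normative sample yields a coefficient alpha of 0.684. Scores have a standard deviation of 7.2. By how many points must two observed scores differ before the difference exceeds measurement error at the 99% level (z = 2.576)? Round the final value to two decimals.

14.74

SEM = 7.2000 * √(1 − 0.6840) = 7.2000 * √0.3160 ≈ 7.2000 * 0.5621 ≈ 4.0474
Standard error of the difference = 4.0474·√2 ≈ 5.7239
Smallest detectable difference = 2.576*5.7239 ≈ 14.7447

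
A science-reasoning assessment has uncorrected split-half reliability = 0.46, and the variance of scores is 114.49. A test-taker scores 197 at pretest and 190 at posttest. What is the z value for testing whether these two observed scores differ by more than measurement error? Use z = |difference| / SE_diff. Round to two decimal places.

0.76

SD = √114.49 = 10.700
Spearman-Brown: r = 2(0.46) / (1 + 0.46) = 0.920 / 1.460 ≃ 0.630
SEM = 10.700 * √(1 − 0.630) = 10.700 * √0.370 ≃ 10.700 * 0.608 ≃ 6.507
SE_diff = √2 * SEM ≃ 9.203
z = |197 − 190| / 9.203 = 7 / 9.203 ≃ 0.761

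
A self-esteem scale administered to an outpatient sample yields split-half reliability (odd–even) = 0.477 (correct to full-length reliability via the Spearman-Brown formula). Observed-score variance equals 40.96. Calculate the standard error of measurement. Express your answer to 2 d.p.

3.81

σ = 40.96^(1/2) = 6.40000
Full-length reliability (Spearman-Brown) = 2(0.477)/(1+0.477) ≈ 0.64590
SEM = 6.40000*√(1 − 0.64590) ≈ 3.80838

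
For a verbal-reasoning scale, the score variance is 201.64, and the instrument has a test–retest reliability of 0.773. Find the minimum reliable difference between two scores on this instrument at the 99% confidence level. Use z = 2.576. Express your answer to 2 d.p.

SD = √201.64 = 14.2000
SEM = 14.2000 × √(1 − 0.7730) = 14.2000 × √0.2270 ≈ 14.2000 × 0.4764 ≈ 6.7655
Standard error of the difference = 6.7655·√2 ≈ 9.5679
Smallest detectable difference = 2.576×9.5679 ≈ 24.6469

24.65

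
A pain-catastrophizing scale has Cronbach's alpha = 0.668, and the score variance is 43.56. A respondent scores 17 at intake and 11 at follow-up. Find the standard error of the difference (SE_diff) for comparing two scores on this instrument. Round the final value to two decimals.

σ = 43.56^(1/2) = 6.6000
SEM = 6.6000 · √(1 − 0.6680) = 6.6000 · √0.3320 ≈ 6.6000 · 0.5762 ≈ 3.8029
SE_diff = √2 · SEM ≈ 5.3781

5.38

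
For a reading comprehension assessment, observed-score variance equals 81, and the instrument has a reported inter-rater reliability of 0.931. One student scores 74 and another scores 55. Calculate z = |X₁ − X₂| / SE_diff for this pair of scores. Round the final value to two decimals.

σ = 81^(1/2) = 9.000
SEM = 9.000×√(1 − 0.931) ≈ 2.364
SE_diff = SEM × √2 ≈ 2.364 × 1.414 ≈ 3.343
z = |74 − 55| / 3.343 = 19 / 3.343 ≈ 5.683

5.68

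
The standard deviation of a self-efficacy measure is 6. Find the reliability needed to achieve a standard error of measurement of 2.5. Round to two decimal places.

r = 1 − (2.5000/6)² ≃ 1 − 0.1736 ≃ 0.8264

0.83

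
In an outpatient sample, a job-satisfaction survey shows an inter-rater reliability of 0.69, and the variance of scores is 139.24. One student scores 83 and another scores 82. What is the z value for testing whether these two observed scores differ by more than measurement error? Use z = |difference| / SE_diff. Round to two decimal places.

0.11

SD = √139.24 = 11.8000
SEM = 11.8000 * √(1 − 0.6900) = 11.8000 * √0.3100 ≈ 11.8000 * 0.5568 ≈ 6.5700
Standard error of the difference = 6.5700·√2 ≈ 9.2913
z = 1 / 9.2913 ≈ 0.1076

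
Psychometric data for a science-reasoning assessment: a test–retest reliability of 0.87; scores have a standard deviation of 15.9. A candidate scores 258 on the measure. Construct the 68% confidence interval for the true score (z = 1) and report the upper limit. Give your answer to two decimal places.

SEM = 15.9000 · √(1 − 0.8700) = 15.9000 · √0.1300 ≈ 15.9000 · 0.3606 ≈ 5.7328
Margin = 1 · 5.7328 ≈ 5.7328
Upper bound: 258 + 5.7328 = 263.7328

263.73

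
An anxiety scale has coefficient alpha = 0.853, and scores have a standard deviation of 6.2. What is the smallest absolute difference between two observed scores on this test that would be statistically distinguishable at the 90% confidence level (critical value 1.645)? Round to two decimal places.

5.53

SEM = 6.2000 · √(1 − 0.8530) = 6.2000 · √0.1470 ≈ 6.2000 · 0.3834 ≈ 2.3771
SE_diff = SEM · √2 ≈ 2.3771 · 1.4142 ≈ 3.3617
Smallest detectable difference = 1.645·3.3617 ≈ 5.5301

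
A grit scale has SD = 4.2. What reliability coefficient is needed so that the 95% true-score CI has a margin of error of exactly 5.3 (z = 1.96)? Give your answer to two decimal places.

0.59

Required SEM = 5.3 / 1.96 ≃ 2.704
r = 1 − (2.704/4.2)² ≃ 1 − 0.415 ≃ 0.585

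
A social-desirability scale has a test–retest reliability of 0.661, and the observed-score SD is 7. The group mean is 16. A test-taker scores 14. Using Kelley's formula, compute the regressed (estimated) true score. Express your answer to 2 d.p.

T̂ = 0.6610(14) + 0.3390(16) ≈ 14.6780

14.68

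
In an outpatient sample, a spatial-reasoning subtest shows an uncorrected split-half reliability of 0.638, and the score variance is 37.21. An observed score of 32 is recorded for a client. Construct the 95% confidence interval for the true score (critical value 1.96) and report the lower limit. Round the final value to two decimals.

26.38

SD = √37.21 ≈ 6.10000
Full-length reliability (Spearman-Brown) = 2(0.638)/(1+0.638) ≈ 0.77900
SEM = 6.10000 · √(1 − 0.77900) = 6.10000 · √0.22100 ≈ 6.10000 · 0.47011 ≈ 2.86766
1.96 · SEM ≈ 5.62061
Lower limit = 32 − 5.62061 ≈ 26.37939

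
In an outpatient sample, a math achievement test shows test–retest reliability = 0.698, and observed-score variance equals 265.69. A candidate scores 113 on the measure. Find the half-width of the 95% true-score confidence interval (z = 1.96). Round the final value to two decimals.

17.56

SD = √265.69 ≈ 16.30000
The standard error of measurement is 16.30000*√(1 − 0.69800) ≈ 16.30000*0.54955 ≈ 8.95759.
Margin = 1.96 * 8.95759 ≈ 17.55687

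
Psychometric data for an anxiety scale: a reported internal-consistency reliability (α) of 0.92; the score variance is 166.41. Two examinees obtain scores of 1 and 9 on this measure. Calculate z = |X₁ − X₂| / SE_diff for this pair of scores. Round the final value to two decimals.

SD = √166.41 = 12.900
SEM = 12.900·√(1 − 0.920) ≈ 3.649
SE_diff = √2 · SEM ≈ 5.160
z = |1 − 9| / 5.160 = 8 / 5.160 ≈ 1.550

1.55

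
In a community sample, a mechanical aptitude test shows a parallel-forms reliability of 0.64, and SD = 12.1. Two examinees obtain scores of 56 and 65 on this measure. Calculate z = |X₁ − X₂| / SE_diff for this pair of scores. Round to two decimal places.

0.88

SEM = 12.100 · √(1 − 0.640) = 12.100 · √0.360 ≈ 12.100 · 0.600 ≈ 7.260
SE_diff = SEM · √2 ≈ 7.260 · 1.414 ≈ 10.267
z = |56 − 65| / 10.267 = 9 / 10.267 ≈ 0.877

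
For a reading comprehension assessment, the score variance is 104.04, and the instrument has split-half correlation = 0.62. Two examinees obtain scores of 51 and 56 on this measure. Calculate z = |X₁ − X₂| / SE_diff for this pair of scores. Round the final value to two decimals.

σ = 104.04^(1/2) = 10.2000
Full-length reliability (Spearman-Brown) = 2(0.62)/(1+0.62) ≃ 0.7654
SEM = 10.2000 * √(1 − 0.7654) = 10.2000 * √0.2346 ≃ 10.2000 * 0.4843 ≃ 4.9401
SE_diff = SEM * √2 ≃ 4.9401 * 1.4142 ≃ 6.9863
z = 5 / 6.9863 ≃ 0.7157

0.72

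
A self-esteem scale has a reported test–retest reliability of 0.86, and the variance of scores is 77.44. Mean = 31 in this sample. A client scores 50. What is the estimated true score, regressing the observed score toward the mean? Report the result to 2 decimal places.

47.34

T̂ = 0.860(50) + 0.140(31) ≃ 47.340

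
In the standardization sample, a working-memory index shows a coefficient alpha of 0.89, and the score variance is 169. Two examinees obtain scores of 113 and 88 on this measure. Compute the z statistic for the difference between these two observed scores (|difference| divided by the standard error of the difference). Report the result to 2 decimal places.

σ = 169^(1/2) = 13.00000
The standard error of measurement is 13.00000*√(1 − 0.89000) ≈ 13.00000*0.33166 ≈ 4.31161.
SE_diff = SEM * √2 ≈ 4.31161 * 1.41421 ≈ 6.09754
z = 25 / 6.09754 ≈ 4.10001

4.10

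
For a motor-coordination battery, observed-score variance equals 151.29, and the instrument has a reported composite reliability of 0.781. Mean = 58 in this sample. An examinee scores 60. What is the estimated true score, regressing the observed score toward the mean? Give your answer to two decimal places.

59.56

Estimated true score = 0.7810×60 + (1 − 0.7810)×58 ≈ 59.5620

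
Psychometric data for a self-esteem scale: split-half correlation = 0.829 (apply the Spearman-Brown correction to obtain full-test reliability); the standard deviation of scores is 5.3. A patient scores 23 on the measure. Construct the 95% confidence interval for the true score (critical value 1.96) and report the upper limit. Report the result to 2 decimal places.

Full-length reliability (Spearman-Brown) = 2(0.829)/(1+0.829) ≈ 0.90651
SEM = 5.30000·√(1 − 0.90651) ≈ 1.62057
Half-width = 1.96·1.62057 ≈ 3.17631
Upper limit = 23 + 3.17631 ≈ 26.17631

26.18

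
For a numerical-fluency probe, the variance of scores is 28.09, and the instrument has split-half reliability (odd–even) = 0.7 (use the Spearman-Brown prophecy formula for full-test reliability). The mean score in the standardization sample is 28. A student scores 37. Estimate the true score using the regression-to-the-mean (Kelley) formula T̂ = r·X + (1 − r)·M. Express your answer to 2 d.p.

35.41

Spearman-Brown: r = 2(0.7) / (1 + 0.7) = 1.400 / 1.700 ≈ 0.824
T̂ = r·X + (1 − r)·M = 0.824×37 + 0.176×28 ≈ 30.471 + 4.941 ≈ 35.412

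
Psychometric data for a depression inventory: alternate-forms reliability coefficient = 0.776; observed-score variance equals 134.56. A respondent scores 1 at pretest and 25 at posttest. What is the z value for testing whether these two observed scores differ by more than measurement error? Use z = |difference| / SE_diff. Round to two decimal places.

SD = √134.56 ≈ 11.60000
SEM = 11.60000 * √(1 − 0.77600) = 11.60000 * √0.22400 ≈ 11.60000 * 0.47329 ≈ 5.49012
SE_diff = SEM * √2 ≈ 5.49012 * 1.41421 ≈ 7.76421
z = 24 / 7.76421 ≈ 3.09111

3.09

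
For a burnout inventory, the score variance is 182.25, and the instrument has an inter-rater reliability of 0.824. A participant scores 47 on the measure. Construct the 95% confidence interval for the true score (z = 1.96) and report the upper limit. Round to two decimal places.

58.10

SD = √182.25 ≈ 13.5000
SEM = 13.5000·√(1 − 0.8240) ≈ 5.6636
Half-width = 1.96·5.6636 ≈ 11.1006
Upper bound: 47 + 11.1006 = 58.1006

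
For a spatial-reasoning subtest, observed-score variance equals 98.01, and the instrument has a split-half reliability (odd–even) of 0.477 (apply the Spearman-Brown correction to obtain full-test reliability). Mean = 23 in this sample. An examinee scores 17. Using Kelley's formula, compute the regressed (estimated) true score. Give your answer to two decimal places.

r_full = 2·0.477 / (1 + 0.477) ≃ 0.6459
T̂ = 0.6459(17) + 0.3541(23) ≃ 19.1246

19.12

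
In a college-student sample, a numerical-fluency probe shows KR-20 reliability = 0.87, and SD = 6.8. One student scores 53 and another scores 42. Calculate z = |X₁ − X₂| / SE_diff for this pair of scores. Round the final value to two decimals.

3.17

SEM = 6.800 * √(1 − 0.870) = 6.800 * √0.130 ≈ 6.800 * 0.361 ≈ 2.452
SE_diff = SEM * √2 ≈ 2.452 * 1.414 ≈ 3.467
z = |53 − 42| / 3.467 = 11 / 3.467 ≈ 3.172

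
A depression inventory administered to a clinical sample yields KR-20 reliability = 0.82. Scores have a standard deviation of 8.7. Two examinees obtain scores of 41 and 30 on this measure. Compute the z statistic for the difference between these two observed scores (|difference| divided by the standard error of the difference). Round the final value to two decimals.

2.11

The standard error of measurement is 8.7000×√(1 − 0.8200) ≈ 8.7000×0.4243 ≈ 3.6911.
SE_diff = √2 × SEM ≈ 5.2200
z = |41 − 30| / 5.2200 = 11 / 5.2200 ≈ 2.1073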